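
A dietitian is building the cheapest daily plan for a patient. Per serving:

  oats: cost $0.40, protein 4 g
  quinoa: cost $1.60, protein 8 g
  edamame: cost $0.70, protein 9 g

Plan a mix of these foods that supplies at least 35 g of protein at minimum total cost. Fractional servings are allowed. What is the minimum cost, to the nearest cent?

Cost per g of protein: edamame $0.0778, oats $0.1000, quinoa $0.2000.
With no serving limits, use only edamame: 35 g / 9 g = 3.889 servings × $0.70 = $2.72.

$2.72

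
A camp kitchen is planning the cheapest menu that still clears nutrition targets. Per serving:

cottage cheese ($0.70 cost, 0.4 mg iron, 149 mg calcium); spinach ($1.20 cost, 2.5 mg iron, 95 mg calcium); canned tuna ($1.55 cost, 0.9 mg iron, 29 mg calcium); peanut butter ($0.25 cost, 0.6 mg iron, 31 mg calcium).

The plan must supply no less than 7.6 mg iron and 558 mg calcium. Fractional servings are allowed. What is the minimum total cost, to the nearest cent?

cottage cheese only: max(7.6/0.4, 558/149) = 19 servings → $13.30.
spinach only: max(7.6/2.5, 558/95) = 5.874 servings → $7.05.
canned tuna only: max(7.6/0.9, 558/29) = 19.24 servings → $29.82.
peanut butter only: max(7.6/0.6, 558/31) = 18 servings → $4.50.
cottage cheese + spinach with both tight: 2.012 servings and 2.718 servings → $4.67.
cottage cheese + canned tuna with both tight: 2.3 servings and 7.422 servings → $13.11.
cottage cheese + peanut butter with both tight: 1.288 servings and 11.81 servings → $3.85.
spinach + canned tuna with both targets exact would need a negative amount; discard.
spinach + peanut butter: the both-tight solution has a negative serving — not a feasible corner.
canned tuna + peanut butter: the both-tight solution has a negative serving — not a feasible corner.
The minimum over all feasible corners is $3.85.

$3.85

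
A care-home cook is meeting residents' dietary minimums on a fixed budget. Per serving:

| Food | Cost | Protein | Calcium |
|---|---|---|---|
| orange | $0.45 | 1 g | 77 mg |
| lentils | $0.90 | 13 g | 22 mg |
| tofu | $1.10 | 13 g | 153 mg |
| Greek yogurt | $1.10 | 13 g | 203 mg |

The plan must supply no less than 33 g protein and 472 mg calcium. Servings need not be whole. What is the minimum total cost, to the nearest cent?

$2.74

With two linear requirements the optimum uses one or two foods; enumerate the corners.
orange only: max(33/1, 472/77) = 33 servings → $14.85.
lentils only: max(33/13, 472/22) = 21.45 servings → $19.31.
tofu only: max(33/13, 472/153) = 3.085 servings → $3.39.
Greek yogurt only: max(33/13, 472/203) = 2.538 servings → $2.79.
orange + lentils with both tight: 5.526 servings and 2.113 servings → $4.39.
orange + tofu with both tight: 1.282 servings and 2.44 servings → $3.26.
orange + Greek yogurt: intersection lies outside the first quadrant.
lentils + tofu: intersection lies outside the first quadrant.
lentils + Greek yogurt with both tight: 0.2393 servings and 2.299 servings → $2.74.
tofu + Greek yogurt with both tight: 0.8662 servings and 1.672 servings → $2.79.
Cheapest feasible corner: $2.74.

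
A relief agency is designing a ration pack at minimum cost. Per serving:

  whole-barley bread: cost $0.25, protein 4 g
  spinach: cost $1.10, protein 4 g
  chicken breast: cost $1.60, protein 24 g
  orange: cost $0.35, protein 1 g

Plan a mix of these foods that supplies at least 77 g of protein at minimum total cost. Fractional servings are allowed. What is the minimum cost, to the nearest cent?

Cost per g of protein: whole-barley bread $0.0625, chicken breast $0.0667, spinach $0.2750, orange $0.3500.
With no serving limits, use only whole-barley bread: 77 g / 4 g = 19.25 servings × $0.25 = $4.81.

$4.81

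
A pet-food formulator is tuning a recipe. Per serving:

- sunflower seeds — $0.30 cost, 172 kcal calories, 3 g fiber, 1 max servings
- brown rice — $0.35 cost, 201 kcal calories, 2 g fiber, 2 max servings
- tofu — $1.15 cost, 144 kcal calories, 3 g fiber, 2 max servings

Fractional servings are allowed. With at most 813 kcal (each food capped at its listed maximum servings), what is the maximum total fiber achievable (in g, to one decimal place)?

Fiber per kcal: tofu 0.02083, sunflower seeds 0.01744, brown rice 0.00995.
Take 2 servings of tofu: uses 288 kcal, +6.0 g fiber (running total 6.0 g).
Take 1 serving of sunflower seeds: uses 172 kcal, +3.0 g fiber (running total 9.0 g).
Take 1.756 servings of brown rice: uses 353 kcal, +3.5 g fiber (running total 12.5 g).
Filling greedily by fiber-per-kcal is optimal for one linear limit, giving 12.5 g.

12.5 g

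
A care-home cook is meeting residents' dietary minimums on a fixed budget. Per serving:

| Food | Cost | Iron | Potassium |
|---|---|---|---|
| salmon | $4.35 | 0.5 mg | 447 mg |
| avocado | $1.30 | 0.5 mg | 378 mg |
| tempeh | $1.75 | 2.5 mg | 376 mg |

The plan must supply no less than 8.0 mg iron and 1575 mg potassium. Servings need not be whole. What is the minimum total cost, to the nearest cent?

Check every corner: each single food scaled to meet both minima, and each pair solved so both constraints bind.
salmon only: max(8.0/0.5, 1575/447) = 16 servings → $69.60.
avocado only: max(8.0/0.5, 1575/378) = 16 servings → $20.80.
tempeh only: max(8.0/2.5, 1575/376) = 4.189 servings → $7.33.
salmon + avocado: the both-tight solution has a negative serving — not a feasible corner.
salmon + tempeh with both tight: 1 serving and 3 servings → $9.60.
avocado + tempeh with both tight: 1.228 servings and 2.954 servings → $6.77.
So the least-cost plan costs $6.77.

$6.77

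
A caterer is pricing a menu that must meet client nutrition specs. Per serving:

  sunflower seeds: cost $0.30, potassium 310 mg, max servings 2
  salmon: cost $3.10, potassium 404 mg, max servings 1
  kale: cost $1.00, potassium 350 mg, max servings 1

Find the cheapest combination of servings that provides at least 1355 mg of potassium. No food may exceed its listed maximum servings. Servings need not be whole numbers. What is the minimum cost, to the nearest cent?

Cost per mg of potassium: sunflower seeds $0.0010, kale $0.0029, salmon $0.0077.
Take 2 servings of sunflower seeds: +620.0 mg potassium for $0.60 (total $0.60, still need 735.0 mg).
Take 1 serving of kale: +350.0 mg potassium for $1.00 (total $1.60, still need 385.0 mg).
Take 0.953 servings of salmon: +385.0 mg potassium for $2.95 (total $4.55, still need 0.0 mg).
Filling from the cheapest source first is optimal under one linear minimum: $4.55.

$4.55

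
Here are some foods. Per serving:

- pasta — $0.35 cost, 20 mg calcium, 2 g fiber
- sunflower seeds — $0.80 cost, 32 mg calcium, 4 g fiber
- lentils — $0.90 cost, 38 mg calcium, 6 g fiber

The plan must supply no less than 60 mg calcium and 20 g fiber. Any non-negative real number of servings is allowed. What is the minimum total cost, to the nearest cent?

At the optimum either one food covers both requirements or two foods hit both targets exactly; no other combination can be cheaper.
pasta only: max(60/20, 20/2) = 10 servings → $3.50.
sunflower seeds only: max(60/32, 20/4) = 5 servings → $4.00.
lentils only: max(60/38, 20/6) = 3.333 servings → $3.00.
pasta + sunflower seeds: the both-tight solution has a negative serving — not a feasible corner.
pasta + lentils with both targets exact would need a negative amount; discard.
sunflower seeds + lentils: the both-tight solution has a negative serving — not a feasible corner.
The minimum over all feasible corners is $3.00.

$3.00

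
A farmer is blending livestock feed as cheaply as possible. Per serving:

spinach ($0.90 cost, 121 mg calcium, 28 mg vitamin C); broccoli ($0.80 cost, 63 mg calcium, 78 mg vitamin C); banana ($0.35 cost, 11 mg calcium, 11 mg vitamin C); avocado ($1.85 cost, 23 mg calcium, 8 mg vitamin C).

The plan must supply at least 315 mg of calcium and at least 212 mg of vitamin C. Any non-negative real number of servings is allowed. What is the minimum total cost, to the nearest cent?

This is a tiny linear program; its minimum lies at a vertex of the feasible set. List the vertices and price them.
spinach only: max(315/121, 212/28) = 7.571 servings → $6.81.
broccoli only: max(315/63, 212/78) = 5 servings → $4.00.
banana only: max(315/11, 212/11) = 28.64 servings → $10.02.
avocado only: max(315/23, 212/8) = 26.5 servings → $49.02.
spinach + broccoli with both tight: 1.461 servings and 2.193 servings → $3.07.
spinach + banana with both tight: 1.108 servings and 16.45 servings → $6.76.
spinach + avocado: intersection lies outside the first quadrant.
broccoli + banana with both targets exact would need a negative amount; discard.
broccoli + avocado with both tight: 1.826 servings and 8.693 servings → $17.54.
banana + avocado with both tight: 14.28 servings and 6.867 servings → $17.70.
Cheapest feasible corner: $3.07.

$3.07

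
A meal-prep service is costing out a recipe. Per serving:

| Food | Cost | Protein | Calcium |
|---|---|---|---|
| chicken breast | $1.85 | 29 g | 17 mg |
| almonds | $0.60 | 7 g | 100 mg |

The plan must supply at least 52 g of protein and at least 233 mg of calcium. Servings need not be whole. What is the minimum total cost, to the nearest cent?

$3.64

Check every corner: each single food scaled to meet both minima, and each pair solved so both constraints bind.
chicken breast only: max(52/29, 233/17) = 13.71 servings → $25.36.
almonds only: max(52/7, 233/100) = 7.429 servings → $4.46.
chicken breast + almonds with both tight: 1.283 servings and 2.112 servings → $3.64.
So the least-cost plan costs $3.64.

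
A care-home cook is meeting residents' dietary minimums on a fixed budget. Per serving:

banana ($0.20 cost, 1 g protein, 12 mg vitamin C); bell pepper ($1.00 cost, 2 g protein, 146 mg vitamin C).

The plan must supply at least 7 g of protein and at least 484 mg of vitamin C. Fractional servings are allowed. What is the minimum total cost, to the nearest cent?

$3.37

With two linear requirements the optimum uses one or two foods; enumerate the corners.
banana only: max(7/1, 484/12) = 40.33 servings → $8.07.
bell pepper only: max(7/2, 484/146) = 3.5 servings → $3.50.
banana + bell pepper with both tight: 0.4426 servings and 3.279 servings → $3.37.
Cheapest feasible corner: $3.37.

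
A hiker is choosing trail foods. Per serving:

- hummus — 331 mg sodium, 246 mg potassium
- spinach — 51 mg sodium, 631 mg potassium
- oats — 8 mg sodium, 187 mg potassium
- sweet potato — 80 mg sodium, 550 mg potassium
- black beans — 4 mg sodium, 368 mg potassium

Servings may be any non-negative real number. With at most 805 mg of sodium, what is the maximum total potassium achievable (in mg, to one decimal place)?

Potassium per mg sodium: black beans 92, oats 23.38, spinach 12.37, sweet potato 6.875, hummus 0.7432.
With no serving limits, spend the whole sodium allowance on black beans: 805 mg / 4 mg × 368 mg = 74060.0 mg.

74060.0 mg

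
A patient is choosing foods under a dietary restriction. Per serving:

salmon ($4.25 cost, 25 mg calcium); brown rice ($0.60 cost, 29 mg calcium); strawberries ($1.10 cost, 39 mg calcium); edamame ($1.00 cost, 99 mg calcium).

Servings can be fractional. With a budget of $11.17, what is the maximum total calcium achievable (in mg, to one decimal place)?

1105.8 mg

Calcium per dollar: edamame 99, brown rice 48.33, strawberries 35.45, salmon 5.882.
With no serving limits, spend the whole cost allowance on edamame: $11.17 / $1.00 × 99 mg = 1105.8 mg.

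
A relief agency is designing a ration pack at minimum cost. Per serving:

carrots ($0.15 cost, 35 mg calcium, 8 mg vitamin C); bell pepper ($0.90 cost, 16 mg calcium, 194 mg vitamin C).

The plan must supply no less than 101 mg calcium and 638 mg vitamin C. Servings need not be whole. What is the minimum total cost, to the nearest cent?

carrots only: max(101/35, 638/8) = 79.75 servings → $11.96.
bell pepper only: max(101/16, 638/194) = 6.312 servings → $5.68.
carrots + bell pepper with both tight: 1.409 servings and 3.231 servings → $3.12.
The minimum over all feasible corners is $3.12.

$3.12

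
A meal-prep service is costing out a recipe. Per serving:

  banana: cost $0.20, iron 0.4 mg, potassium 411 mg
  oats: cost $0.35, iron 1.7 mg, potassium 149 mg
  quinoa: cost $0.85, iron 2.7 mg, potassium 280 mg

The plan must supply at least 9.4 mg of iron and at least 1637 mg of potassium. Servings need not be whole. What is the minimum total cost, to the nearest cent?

With two linear requirements the optimum uses one or two foods; enumerate the corners.
banana only: max(9.4/0.4, 1637/411) = 23.5 servings → $4.70.
oats only: max(9.4/1.7, 1637/149) = 10.99 servings → $3.85.
quinoa only: max(9.4/2.7, 1637/280) = 5.846 servings → $4.97.
banana + oats with both tight: 2.163 servings and 5.02 servings → $2.19.
banana + quinoa with both tight: 1.792 servings and 3.216 servings → $3.09.
oats + quinoa: intersection lies outside the first quadrant.
So the least-cost plan costs $2.19.

$2.19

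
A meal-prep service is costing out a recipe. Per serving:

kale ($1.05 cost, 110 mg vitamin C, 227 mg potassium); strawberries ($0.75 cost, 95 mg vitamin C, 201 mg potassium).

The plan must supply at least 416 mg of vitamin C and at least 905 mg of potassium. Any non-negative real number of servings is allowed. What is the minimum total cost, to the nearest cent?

$3.38

Compare the cost at each extreme point of the feasible region.
kale only: max(416/110, 905/227) = 3.987 servings → $4.19.
strawberries only: max(416/95, 905/201) = 4.502 servings → $3.38.
kale + strawberries: intersection lies outside the first quadrant.
The minimum over all feasible corners is $3.38.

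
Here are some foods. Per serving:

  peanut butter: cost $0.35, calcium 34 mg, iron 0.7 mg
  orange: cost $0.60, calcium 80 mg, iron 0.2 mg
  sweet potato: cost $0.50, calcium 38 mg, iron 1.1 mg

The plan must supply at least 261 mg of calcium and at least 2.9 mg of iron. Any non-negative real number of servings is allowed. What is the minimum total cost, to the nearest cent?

At the optimum either one food covers both requirements or two foods hit both targets exactly; no other combination can be cheaper.
peanut butter only: max(261/34, 2.9/0.7) = 7.676 servings → $2.69.
orange only: max(261/80, 2.9/0.2) = 14.5 servings → $8.70.
sweet potato only: max(261/38, 2.9/1.1) = 6.868 servings → $3.43.
peanut butter + orange with both tight: 3.654 servings and 1.709 servings → $2.30.
peanut butter + sweet potato: the both-tight solution has a negative serving — not a feasible corner.
orange + sweet potato with both tight: 2.2 servings and 2.236 servings → $2.44.
The minimum over all feasible corners is $2.30.

$2.30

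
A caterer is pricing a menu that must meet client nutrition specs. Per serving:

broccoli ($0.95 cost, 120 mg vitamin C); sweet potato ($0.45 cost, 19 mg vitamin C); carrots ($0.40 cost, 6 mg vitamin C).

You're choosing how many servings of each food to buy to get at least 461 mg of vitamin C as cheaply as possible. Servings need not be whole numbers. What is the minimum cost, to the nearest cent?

$3.65

Cost per mg of vitamin C: broccoli $0.0079, sweet potato $0.0237, carrots $0.0667.
With no serving limits, use only broccoli: 461 mg / 120 mg = 3.842 servings × $0.95 = $3.65.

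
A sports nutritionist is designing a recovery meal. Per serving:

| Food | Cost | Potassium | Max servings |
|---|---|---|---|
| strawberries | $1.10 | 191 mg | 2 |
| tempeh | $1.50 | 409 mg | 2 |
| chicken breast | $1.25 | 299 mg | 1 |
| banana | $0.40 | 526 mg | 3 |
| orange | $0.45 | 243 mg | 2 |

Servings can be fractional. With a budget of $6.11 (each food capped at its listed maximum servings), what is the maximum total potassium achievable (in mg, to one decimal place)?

3123.6 mg

Potassium per dollar: banana 1315, orange 540, tempeh 272.7, chicken breast 239.2, strawberries 173.6.
Take 3 servings of banana: spends $1.20, +1578.0 mg potassium (running total 1578.0 mg).
Take 2 servings of orange: spends $0.90, +486.0 mg potassium (running total 2064.0 mg).
Take 2 servings of tempeh: spends $3.00, +818.0 mg potassium (running total 2882.0 mg).
Take 0.808 servings of chicken breast: spends $1.01, +241.6 mg potassium (running total 3123.6 mg).
Filling greedily by potassium-per-dollar is optimal for one linear limit, giving 3123.6 mg.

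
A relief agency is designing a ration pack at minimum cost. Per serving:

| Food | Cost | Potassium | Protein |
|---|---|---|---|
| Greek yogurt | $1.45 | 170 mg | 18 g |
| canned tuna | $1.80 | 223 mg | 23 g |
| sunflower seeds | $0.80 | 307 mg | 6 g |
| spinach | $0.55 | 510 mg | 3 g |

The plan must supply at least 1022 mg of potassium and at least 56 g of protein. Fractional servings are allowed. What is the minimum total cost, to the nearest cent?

$4.70

With two linear requirements the optimum uses one or two foods; enumerate the corners.
Greek yogurt only: max(1022/170, 56/18) = 6.012 servings → $8.72.
canned tuna only: max(1022/223, 56/23) = 4.583 servings → $8.25.
sunflower seeds only: max(1022/307, 56/6) = 9.333 servings → $7.47.
spinach only: max(1022/510, 56/3) = 18.67 servings → $10.27.
Greek yogurt + canned tuna: the both-tight solution has a negative serving — not a feasible corner.
Greek yogurt + sunflower seeds with both tight: 2.455 servings and 1.97 servings → $5.13.
Greek yogurt + spinach with both tight: 2.94 servings and 1.024 servings → $4.83.
canned tuna + sunflower seeds with both tight: 1.933 servings and 1.925 servings → $5.02.
canned tuna + spinach with both tight: 2.305 servings and 0.9961 servings → $4.70.
sunflower seeds + spinach: intersection lies outside the first quadrant.
The minimum over all feasible corners is $4.70.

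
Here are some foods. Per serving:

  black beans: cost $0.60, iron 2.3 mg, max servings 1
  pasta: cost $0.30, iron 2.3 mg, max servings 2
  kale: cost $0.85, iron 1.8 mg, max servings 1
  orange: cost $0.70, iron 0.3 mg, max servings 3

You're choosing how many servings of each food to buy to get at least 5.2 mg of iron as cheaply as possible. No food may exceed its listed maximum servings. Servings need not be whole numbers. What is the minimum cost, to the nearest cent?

$0.76

Cost per mg of iron: pasta $0.1304, black beans $0.2609, kale $0.4722, orange $2.3333.
Take 2 servings of pasta: +4.6 mg iron for $0.60 (total $0.60, still need 0.6 mg).
Take 0.2609 servings of black beans: +0.6 mg iron for $0.16 (total $0.76, still need 0.0 mg).
Greedy by cheapest-per-mg is optimal for a single linear constraint, so the minimum cost is $0.76.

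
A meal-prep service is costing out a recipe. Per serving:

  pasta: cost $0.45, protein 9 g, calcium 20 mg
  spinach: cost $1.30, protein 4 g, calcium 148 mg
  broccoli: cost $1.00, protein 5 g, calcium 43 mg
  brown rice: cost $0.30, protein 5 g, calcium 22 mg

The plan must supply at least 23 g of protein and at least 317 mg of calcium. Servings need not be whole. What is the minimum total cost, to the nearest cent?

$3.13

Compare the cost at each extreme point of the feasible region.
pasta only: max(23/9, 317/20) = 15.85 servings → $7.13.
spinach only: max(23/4, 317/148) = 5.75 servings → $7.47.
broccoli only: max(23/5, 317/43) = 7.372 servings → $7.37.
brown rice only: max(23/5, 317/22) = 14.41 servings → $4.32.
pasta + spinach with both tight: 1.706 servings and 1.911 servings → $3.25.
pasta + broccoli: the both-tight solution has a negative serving — not a feasible corner.
pasta + brown rice: intersection lies outside the first quadrant.
spinach + broccoli with both tight: 1.049 servings and 3.761 servings → $5.12.
spinach + brown rice with both tight: 1.655 servings and 3.276 servings → $3.13.
broccoli + brown rice with both targets exact would need a negative amount; discard.
So the least-cost plan costs $3.13.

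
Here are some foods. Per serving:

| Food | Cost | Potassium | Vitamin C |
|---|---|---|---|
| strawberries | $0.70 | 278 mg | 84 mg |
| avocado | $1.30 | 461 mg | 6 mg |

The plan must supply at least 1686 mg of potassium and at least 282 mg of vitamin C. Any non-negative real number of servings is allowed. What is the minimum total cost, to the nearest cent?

$4.25

Minimising a linear cost over {potassium ≥ 1686, vitamin C ≥ 282, servings ≥ 0} — the optimum is at a vertex, using one or two foods.
strawberries only: max(1686/278, 282/84) = 6.065 servings → $4.25.
avocado only: max(1686/461, 282/6) = 47 servings → $61.10.
strawberries + avocado with both tight: 3.235 servings and 1.706 servings → $4.48.
So the least-cost plan costs $4.25.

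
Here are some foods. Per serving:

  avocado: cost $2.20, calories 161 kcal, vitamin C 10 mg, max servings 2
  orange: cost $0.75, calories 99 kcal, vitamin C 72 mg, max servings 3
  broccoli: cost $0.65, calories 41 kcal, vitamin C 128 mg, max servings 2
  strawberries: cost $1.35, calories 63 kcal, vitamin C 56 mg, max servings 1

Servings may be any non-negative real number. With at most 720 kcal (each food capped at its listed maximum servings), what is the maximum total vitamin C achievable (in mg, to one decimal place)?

545.3 mg

Vitamin C per kcal: broccoli 3.122, strawberries 0.8889, orange 0.7273, avocado 0.06211.
Take 2 servings of broccoli: uses 82 kcal, +256.0 mg vitamin C (running total 256.0 mg).
Take 1 serving of strawberries: uses 63 kcal, +56.0 mg vitamin C (running total 312.0 mg).
Take 3 servings of orange: uses 297 kcal, +216.0 mg vitamin C (running total 528.0 mg).
Take 1.727 servings of avocado: uses 278 kcal, +17.3 mg vitamin C (running total 545.3 mg).
Filling greedily by vitamin C-per-kcal is optimal for one linear limit, giving 545.3 mg.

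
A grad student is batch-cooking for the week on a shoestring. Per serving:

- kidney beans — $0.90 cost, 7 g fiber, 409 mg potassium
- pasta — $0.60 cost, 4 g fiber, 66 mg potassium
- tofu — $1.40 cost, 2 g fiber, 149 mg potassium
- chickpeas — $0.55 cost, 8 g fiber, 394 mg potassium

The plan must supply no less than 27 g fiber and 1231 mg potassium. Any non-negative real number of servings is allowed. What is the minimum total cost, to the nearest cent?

$1.86

With two linear requirements the optimum uses one or two foods; enumerate the corners.
kidney beans only: max(27/7, 1231/409) = 3.857 servings → $3.47.
pasta only: max(27/4, 1231/66) = 18.65 servings → $11.19.
tofu only: max(27/2, 1231/149) = 13.5 servings → $18.90.
chickpeas only: max(27/8, 1231/394) = 3.375 servings → $1.86.
kidney beans + pasta with both tight: 2.676 servings and 2.066 servings → $3.65.
kidney beans + tofu: intersection lies outside the first quadrant.
kidney beans + chickpeas: the both-tight solution has a negative serving — not a feasible corner.
pasta + tofu with both tight: 3.364 servings and 6.772 servings → $11.50.
pasta + chickpeas with both tight: 0.7538 servings and 2.998 servings → $2.10.
tofu + chickpeas with both targets exact would need a negative amount; discard.
Cheapest feasible corner: $1.86.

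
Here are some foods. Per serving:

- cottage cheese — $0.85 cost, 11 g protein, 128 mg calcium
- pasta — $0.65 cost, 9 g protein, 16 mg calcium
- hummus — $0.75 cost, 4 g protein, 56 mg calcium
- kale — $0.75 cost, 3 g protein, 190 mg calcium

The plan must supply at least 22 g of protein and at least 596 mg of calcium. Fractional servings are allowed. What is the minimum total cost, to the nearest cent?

For a min-cost LP with two ≥-constraints, a basic feasible solution has at most two positive variables.
cottage cheese only: max(22/11, 596/128) = 4.656 servings → $3.96.
pasta only: max(22/9, 596/16) = 37.25 servings → $24.21.
hummus only: max(22/4, 596/56) = 10.64 servings → $7.98.
kale only: max(22/3, 596/190) = 7.333 servings → $5.50.
cottage cheese + pasta with both targets exact would need a negative amount; discard.
cottage cheese + hummus: intersection lies outside the first quadrant.
cottage cheese + kale with both tight: 1.402 servings and 2.192 servings → $2.84.
pasta + hummus: the both-tight solution has a negative serving — not a feasible corner.
pasta + kale with both tight: 1.439 servings and 3.016 servings → $3.20.
hummus + kale with both tight: 4.041 servings and 1.946 servings → $4.49.
Cheapest feasible corner: $2.84.

$2.84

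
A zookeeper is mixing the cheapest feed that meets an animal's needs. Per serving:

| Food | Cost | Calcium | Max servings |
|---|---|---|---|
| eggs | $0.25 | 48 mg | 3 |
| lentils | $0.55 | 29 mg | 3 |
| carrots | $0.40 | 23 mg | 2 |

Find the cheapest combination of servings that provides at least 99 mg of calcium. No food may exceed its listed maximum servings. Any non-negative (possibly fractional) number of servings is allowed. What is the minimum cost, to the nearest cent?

Cost per mg of calcium: eggs $0.0052, carrots $0.0174, lentils $0.0190.
Take 2.062 servings of eggs: +99.0 mg calcium for $0.52 (total $0.52, still need 0.0 mg).
Greedy by cheapest-per-mg is optimal for a single linear constraint, so the minimum cost is $0.52.

$0.52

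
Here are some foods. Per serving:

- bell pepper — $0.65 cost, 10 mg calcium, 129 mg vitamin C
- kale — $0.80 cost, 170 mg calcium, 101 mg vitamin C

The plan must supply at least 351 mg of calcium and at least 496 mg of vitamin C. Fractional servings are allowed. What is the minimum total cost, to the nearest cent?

With two linear requirements the optimum uses one or two foods; enumerate the corners.
bell pepper only: max(351/10, 496/129) = 35.1 servings → $22.82.
kale only: max(351/170, 496/101) = 4.911 servings → $3.93.
bell pepper + kale with both tight: 2.336 servings and 1.927 servings → $3.06.
So the least-cost plan costs $3.06.

$3.06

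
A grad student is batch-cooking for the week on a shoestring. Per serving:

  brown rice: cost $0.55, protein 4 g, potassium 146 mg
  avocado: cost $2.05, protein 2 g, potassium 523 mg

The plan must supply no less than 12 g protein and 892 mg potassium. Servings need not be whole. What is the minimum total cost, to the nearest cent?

brown rice only: max(12/4, 892/146) = 6.11 servings → $3.36.
avocado only: max(12/2, 892/523) = 6 servings → $12.30.
brown rice + avocado with both tight: 2.496 servings and 1.009 servings → $3.44.
The minimum over all feasible corners is $3.36.

$3.36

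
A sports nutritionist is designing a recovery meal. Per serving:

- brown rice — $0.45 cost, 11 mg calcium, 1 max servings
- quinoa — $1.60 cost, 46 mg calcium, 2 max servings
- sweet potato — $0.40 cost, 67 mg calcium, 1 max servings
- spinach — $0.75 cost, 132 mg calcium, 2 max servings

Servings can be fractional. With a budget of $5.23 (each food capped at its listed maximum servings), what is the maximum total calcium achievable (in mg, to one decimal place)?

426.2 mg

Calcium per dollar: spinach 176, sweet potato 167.5, quinoa 28.75, brown rice 24.44.
Take 2 servings of spinach: spends $1.50, +264.0 mg calcium (running total 264.0 mg).
Take 1 serving of sweet potato: spends $0.40, +67.0 mg calcium (running total 331.0 mg).
Take 2 servings of quinoa: spends $3.20, +92.0 mg calcium (running total 423.0 mg).
Take 0.2889 servings of brown rice: spends $0.13, +3.2 mg calcium (running total 426.2 mg).
Filling greedily by calcium-per-dollar is optimal for one linear limit, giving 426.2 mg.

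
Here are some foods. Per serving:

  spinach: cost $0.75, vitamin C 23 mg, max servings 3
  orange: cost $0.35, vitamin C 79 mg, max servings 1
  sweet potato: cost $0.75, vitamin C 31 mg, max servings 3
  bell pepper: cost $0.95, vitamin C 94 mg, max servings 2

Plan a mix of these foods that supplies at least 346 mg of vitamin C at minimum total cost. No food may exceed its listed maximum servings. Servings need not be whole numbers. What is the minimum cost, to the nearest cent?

Cost per mg of vitamin C: orange $0.0044, bell pepper $0.0101, sweet potato $0.0242, spinach $0.0326.
Take 1 serving of orange: +79.0 mg vitamin C for $0.35 (total $0.35, still need 267.0 mg).
Take 2 servings of bell pepper: +188.0 mg vitamin C for $1.90 (total $2.25, still need 79.0 mg).
Take 2.548 servings of sweet potato: +79.0 mg vitamin C for $1.91 (total $4.16, still need 0.0 mg).
Filling from the cheapest source first is optimal under one linear minimum: $4.16.

$4.16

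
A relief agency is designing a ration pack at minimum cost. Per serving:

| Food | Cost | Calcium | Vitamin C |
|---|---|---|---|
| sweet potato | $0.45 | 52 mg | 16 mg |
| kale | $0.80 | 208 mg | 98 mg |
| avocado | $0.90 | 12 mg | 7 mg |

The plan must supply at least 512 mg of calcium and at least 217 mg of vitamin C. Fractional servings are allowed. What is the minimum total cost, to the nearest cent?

With two linear requirements the optimum uses one or two foods; enumerate the corners.
sweet potato only: max(512/52, 217/16) = 13.56 servings → $6.10.
kale only: max(512/208, 217/98) = 2.462 servings → $1.97.
avocado only: max(512/12, 217/7) = 42.67 servings → $38.40.
sweet potato + kale with both tight: 2.851 servings and 1.749 servings → $2.68.
sweet potato + avocado with both tight: 5.698 servings and 17.98 servings → $18.74.
kale + avocado with both targets exact would need a negative amount; discard.
Cheapest feasible corner: $1.97.

$1.97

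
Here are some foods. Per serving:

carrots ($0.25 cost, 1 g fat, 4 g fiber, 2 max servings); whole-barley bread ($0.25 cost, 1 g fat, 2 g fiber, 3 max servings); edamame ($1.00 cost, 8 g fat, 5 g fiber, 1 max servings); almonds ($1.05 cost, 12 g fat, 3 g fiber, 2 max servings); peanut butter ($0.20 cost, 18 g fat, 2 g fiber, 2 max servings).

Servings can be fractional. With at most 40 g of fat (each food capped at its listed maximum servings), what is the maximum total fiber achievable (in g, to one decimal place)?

Fiber per g fat: carrots 4, whole-barley bread 2, edamame 0.625, almonds 0.25, peanut butter 0.1111.
Take 2 servings of carrots: uses 2 g fat, +8.0 g fiber (running total 8.0 g).
Take 3 servings of whole-barley bread: uses 3 g fat, +6.0 g fiber (running total 14.0 g).
Take 1 serving of edamame: uses 8 g fat, +5.0 g fiber (running total 19.0 g).
Take 2 servings of almonds: uses 24 g fat, +6.0 g fiber (running total 25.0 g).
Take 0.1667 servings of peanut butter: uses 3 g fat, +0.3 g fiber (running total 25.3 g).
Greedy by best ratio exhausts the fat allowance optimally: 25.3 g.

25.3 g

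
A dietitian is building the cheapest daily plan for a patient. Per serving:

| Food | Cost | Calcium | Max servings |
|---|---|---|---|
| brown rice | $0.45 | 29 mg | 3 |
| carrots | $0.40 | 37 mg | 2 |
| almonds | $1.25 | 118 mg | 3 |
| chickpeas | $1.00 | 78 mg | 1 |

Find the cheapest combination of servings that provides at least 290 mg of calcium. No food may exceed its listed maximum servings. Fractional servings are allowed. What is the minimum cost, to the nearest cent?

Cost per mg of calcium: almonds $0.0106, carrots $0.0108, chickpeas $0.0128, brown rice $0.0155.
Take 2.458 servings of almonds: +290.0 mg calcium for $3.07 (total $3.07, still need 0.0 mg).
Filling from the cheapest source first is optimal under one linear minimum: $3.07.

$3.07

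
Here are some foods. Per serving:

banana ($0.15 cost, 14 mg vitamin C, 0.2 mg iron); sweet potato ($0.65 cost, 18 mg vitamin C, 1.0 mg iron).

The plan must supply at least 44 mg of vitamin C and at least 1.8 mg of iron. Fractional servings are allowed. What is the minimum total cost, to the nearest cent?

$1.19

This is a tiny linear program; its minimum lies at a vertex of the feasible set. List the vertices and price them.
banana only: max(44/14, 1.8/0.2) = 9 servings → $1.35.
sweet potato only: max(44/18, 1.8/1.0) = 2.444 servings → $1.59.
banana + sweet potato with both tight: 1.115 servings and 1.577 servings → $1.19.
The minimum over all feasible corners is $1.19.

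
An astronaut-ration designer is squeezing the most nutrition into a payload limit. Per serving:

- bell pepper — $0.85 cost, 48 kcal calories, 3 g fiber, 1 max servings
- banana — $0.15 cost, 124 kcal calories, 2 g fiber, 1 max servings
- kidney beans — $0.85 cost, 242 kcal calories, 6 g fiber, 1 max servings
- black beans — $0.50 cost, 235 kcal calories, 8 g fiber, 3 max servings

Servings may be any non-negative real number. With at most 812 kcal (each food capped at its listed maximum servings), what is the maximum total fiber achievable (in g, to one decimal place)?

Fiber per kcal: bell pepper 0.0625, black beans 0.03404, kidney beans 0.02479, banana 0.01613.
Take 1 serving of bell pepper: uses 48 kcal, +3.0 g fiber (running total 3.0 g).
Take 3 servings of black beans: uses 705 kcal, +24.0 g fiber (running total 27.0 g).
Take 0.2438 servings of kidney beans: uses 59 kcal, +1.5 g fiber (running total 28.5 g).
Filling greedily by fiber-per-kcal is optimal for one linear limit, giving 28.5 g.

28.5 g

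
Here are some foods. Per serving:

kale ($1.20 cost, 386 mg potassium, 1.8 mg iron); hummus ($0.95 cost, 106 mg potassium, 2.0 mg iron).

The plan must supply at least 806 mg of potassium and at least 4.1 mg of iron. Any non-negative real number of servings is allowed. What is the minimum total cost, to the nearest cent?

kale only: max(806/386, 4.1/1.8) = 2.278 servings → $2.73.
hummus only: max(806/106, 4.1/2.0) = 7.604 servings → $7.22.
kale + hummus with both tight: 2.026 servings and 0.2268 servings → $2.65.
The minimum over all feasible corners is $2.65.

$2.65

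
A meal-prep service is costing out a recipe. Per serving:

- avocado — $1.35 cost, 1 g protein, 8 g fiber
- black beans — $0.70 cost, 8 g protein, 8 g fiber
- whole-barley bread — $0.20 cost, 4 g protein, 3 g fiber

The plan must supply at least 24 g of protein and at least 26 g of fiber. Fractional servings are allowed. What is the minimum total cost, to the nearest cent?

$1.73

avocado only: max(24/1, 26/8) = 24 servings → $32.40.
black beans only: max(24/8, 26/8) = 3.25 servings → $2.27.
whole-barley bread only: max(24/4, 26/3) = 8.667 servings → $1.73.
avocado + black beans with both tight: 0.2857 servings and 2.964 servings → $2.46.
avocado + whole-barley bread with both tight: 1.103 servings and 5.724 servings → $2.63.
black beans + whole-barley bread: intersection lies outside the first quadrant.
So the least-cost plan costs $1.73.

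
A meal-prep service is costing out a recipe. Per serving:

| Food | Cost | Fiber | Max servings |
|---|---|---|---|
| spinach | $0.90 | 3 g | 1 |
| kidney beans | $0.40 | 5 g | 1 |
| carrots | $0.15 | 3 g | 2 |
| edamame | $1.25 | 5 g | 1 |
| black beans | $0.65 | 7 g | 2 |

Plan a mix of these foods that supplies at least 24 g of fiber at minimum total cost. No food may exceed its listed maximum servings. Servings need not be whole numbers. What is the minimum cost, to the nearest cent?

Cost per g of fiber: carrots $0.0500, kidney beans $0.0800, black beans $0.0929, edamame $0.2500, spinach $0.3000.
Take 2 servings of carrots: +6.0 g fiber for $0.30 (total $0.30, still need 18.0 g).
Take 1 serving of kidney beans: +5.0 g fiber for $0.40 (total $0.70, still need 13.0 g).
Take 1.857 servings of black beans: +13.0 g fiber for $1.21 (total $1.91, still need 0.0 g).
Filling from the cheapest source first is optimal under one linear minimum: $1.91.

$1.91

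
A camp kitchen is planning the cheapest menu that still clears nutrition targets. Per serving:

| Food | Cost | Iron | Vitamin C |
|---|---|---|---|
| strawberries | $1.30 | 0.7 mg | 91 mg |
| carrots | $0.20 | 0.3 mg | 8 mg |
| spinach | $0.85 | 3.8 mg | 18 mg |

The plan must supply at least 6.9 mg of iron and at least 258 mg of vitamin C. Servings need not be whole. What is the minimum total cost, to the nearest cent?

A basic optimal solution has at most two foods positive. Try each food alone and each pair with both targets met exactly.
strawberries only: max(6.9/0.7, 258/91) = 9.857 servings → $12.81.
carrots only: max(6.9/0.3, 258/8) = 32.25 servings → $6.45.
spinach only: max(6.9/3.8, 258/18) = 14.33 servings → $12.18.
strawberries + carrots with both tight: 1.023 servings and 20.61 servings → $5.45.
strawberries + spinach with both tight: 2.57 servings and 1.342 servings → $4.48.
carrots + spinach with both targets exact would need a negative amount; discard.
So the least-cost plan costs $4.48.

$4.48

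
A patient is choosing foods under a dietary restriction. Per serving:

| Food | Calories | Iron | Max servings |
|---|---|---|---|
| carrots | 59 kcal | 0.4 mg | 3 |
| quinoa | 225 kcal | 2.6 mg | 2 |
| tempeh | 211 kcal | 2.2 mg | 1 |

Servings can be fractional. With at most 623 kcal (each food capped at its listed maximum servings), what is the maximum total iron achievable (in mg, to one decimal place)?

7.0 mg

Iron per kcal: quinoa 0.01156, tempeh 0.01043, carrots 0.00678.
Take 2 servings of quinoa: uses 450 kcal, +5.2 mg iron (running total 5.2 mg).
Take 0.8199 servings of tempeh: uses 173 kcal, +1.8 mg iron (running total 7.0 mg).
Filling greedily by iron-per-kcal is optimal for one linear limit, giving 7.0 mg.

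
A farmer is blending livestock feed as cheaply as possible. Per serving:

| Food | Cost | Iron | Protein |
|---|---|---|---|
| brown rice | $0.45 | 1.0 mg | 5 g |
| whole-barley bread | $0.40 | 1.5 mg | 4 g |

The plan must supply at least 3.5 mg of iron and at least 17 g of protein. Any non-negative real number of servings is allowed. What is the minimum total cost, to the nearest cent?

$1.54

An LP optimum is at a vertex; with two nutrient constraints at most two foods are used. Check each candidate.
brown rice only: max(3.5/1.0, 17/5) = 3.5 servings → $1.57.
whole-barley bread only: max(3.5/1.5, 17/4) = 4.25 servings → $1.70.
brown rice + whole-barley bread with both tight: 3.286 servings and 0.1429 servings → $1.54.
The minimum over all feasible corners is $1.54.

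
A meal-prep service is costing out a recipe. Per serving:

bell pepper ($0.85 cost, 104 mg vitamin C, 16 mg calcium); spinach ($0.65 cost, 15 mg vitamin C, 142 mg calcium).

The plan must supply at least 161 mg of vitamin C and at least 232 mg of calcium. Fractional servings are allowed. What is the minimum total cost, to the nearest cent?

$2.10

bell pepper only: max(161/104, 232/16) = 14.5 servings → $12.32.
spinach only: max(161/15, 232/142) = 10.73 servings → $6.98.
bell pepper + spinach with both tight: 1.334 servings and 1.483 servings → $2.10.
So the least-cost plan costs $2.10.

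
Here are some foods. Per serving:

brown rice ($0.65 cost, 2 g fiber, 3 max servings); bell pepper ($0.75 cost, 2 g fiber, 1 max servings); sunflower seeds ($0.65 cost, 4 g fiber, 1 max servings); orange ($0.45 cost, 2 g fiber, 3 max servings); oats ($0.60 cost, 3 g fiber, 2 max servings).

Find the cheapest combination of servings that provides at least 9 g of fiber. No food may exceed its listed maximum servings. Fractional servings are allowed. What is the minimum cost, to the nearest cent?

Cost per g of fiber: sunflower seeds $0.1625, oats $0.2000, orange $0.2250, brown rice $0.3250, bell pepper $0.3750.
Take 1 serving of sunflower seeds: +4.0 g fiber for $0.65 (total $0.65, still need 5.0 g).
Take 1.667 servings of oats: +5.0 g fiber for $1.00 (total $1.65, still need 0.0 g).
Filling from the cheapest source first is optimal under one linear minimum: $1.65.

$1.65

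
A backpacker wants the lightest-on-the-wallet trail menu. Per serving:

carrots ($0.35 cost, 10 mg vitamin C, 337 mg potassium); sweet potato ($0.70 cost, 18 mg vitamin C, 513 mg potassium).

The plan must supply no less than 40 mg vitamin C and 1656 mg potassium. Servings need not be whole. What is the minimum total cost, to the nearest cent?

carrots only: max(40/10, 1656/337) = 4.914 servings → $1.72.
sweet potato only: max(40/18, 1656/513) = 3.228 servings → $2.26.
carrots + sweet potato: intersection lies outside the first quadrant.
So the least-cost plan costs $1.72.

$1.72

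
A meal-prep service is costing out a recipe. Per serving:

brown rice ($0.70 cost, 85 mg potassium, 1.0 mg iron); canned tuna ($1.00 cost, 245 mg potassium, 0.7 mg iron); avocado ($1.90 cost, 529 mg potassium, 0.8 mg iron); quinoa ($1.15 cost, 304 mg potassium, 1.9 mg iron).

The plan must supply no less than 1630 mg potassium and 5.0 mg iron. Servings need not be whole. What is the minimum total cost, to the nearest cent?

$5.96

This is a tiny linear program; its minimum lies at a vertex of the feasible set. List the vertices and price them.
brown rice only: max(1630/85, 5.0/1.0) = 19.18 servings → $13.42.
canned tuna only: max(1630/245, 5.0/0.7) = 7.143 servings → $7.14.
avocado only: max(1630/529, 5.0/0.8) = 6.25 servings → $11.88.
quinoa only: max(1630/304, 5.0/1.9) = 5.362 servings → $6.17.
brown rice + canned tuna with both tight: 0.4528 servings and 6.496 servings → $6.81.
brown rice + avocado with both tight: 2.909 servings and 2.614 servings → $7.00.
brown rice + quinoa: the both-tight solution has a negative serving — not a feasible corner.
canned tuna + avocado: the both-tight solution has a negative serving — not a feasible corner.
canned tuna + quinoa with both tight: 6.241 servings and 0.3324 servings → $6.62.
avocado + quinoa with both tight: 2.07 servings and 1.76 servings → $5.96.
The minimum over all feasible corners is $5.96.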